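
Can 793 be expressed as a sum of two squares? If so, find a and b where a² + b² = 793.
3² + 28² (a=3, b=28)

Factorization: 793 = 13 × 61
By Fermat: n is sum of two squares iff every prime p ≡ 3 (mod 4) appears to even power.
All primes ≡ 3 (mod 4) appear to even power.
Search a = 0, 1, 2, … for 793 - a² a perfect square: first hit at a = 3: 793 - 9 = 784 = 28².
793 = 3² + 28² = 9 + 784 ✓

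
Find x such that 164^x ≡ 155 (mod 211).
13

Baby-step giant-step with step n = ⌈√211⌉ = 15.
Baby steps 164^j mod 211 (j:value) for j=0..14: 0:1, 1:164, 2:99, 3:200, 4:95, 5:177, 6:121, 7:10, 8:163, 9:146, 10:101, 11:106, 12:82, 13:155, 14:100.
h = 155 is already in the table at j=13, so x = 13.
Check: 164^13 ≡ 155 (mod 211).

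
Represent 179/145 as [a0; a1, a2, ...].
[1; 4, 3, 1, 3, 2]

Euclidean algorithm steps:
179 = 1 × 145 + 34
145 = 4 × 34 + 9
34 = 3 × 9 + 7
9 = 1 × 7 + 2
7 = 3 × 2 + 1
2 = 2 × 1 + 0
Continued fraction: [1; 4, 3, 1, 3, 2]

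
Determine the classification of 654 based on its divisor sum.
abundant

Proper divisors of 654: sum = 1 + 2 + 3 + 6 + 109 + 218 + 327 = 666
Since 666 > 654, 654 is abundant.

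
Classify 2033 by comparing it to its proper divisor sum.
deficient

Proper divisors of 2033: sum = 1 + 19 + 107 = 127
Since 127 < 2033, 2033 is deficient.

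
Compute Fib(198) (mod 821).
270

Matrix identity: Q^n = [[F_(n+1), F_n], [F_n, F_(n-1)]] with Q = [[1,1],[1,0]].
n = 198 = 11000110₂. Square-and-multiply, entries mod 821:
Q^1 = [[1,1],[1,0]]
Q^3 = (Q^1)²·Q = [[3,2],[2,1]]
Q^6 = (Q^3)² = [[13,8],[8,5]]
Q^12 = (Q^6)² = [[233,144],[144,89]]
Q^24 = (Q^12)² = [[314,392],[392,743]]
Q^49 = (Q^24)²·Q = [[773,213],[213,560]]
Q^99 = (Q^49)²·Q = [[739,55],[55,684]]
Q^198 = (Q^99)² = [[718,270],[270,448]]
F_198 mod 821 = Q^198[0][1] = 270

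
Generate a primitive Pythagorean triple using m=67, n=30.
(3589, 4020, 5389)

Euclid's formula: a = m² - n², b = 2mn, c = m² + n²
m = 67, n = 30
a = 67² - 30² = 4489 - 900 = 3589
b = 2 × 67 × 30 = 4020
c = 67² + 30² = 4489 + 900 = 5389
Verification: 3589² + 4020² = 12880921 + 16160400 = 29041321 = 5389² ✓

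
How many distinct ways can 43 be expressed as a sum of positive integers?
63261

p(n) counts ways to write n as a sum of positive integers (order ignored).
Euler's pentagonal recurrence: p(k) = p(k-1) + p(k-2) - p(k-5) - p(k-7) + p(k-12) + p(k-15) - ... (offsets j(3j∓1)/2, signs ++--, p(0)=1, p(<0)=0).
DP table for k = 0..42: p(0)=1, p(1)=1, p(2)=2, p(3)=3, p(4)=5, p(5)=7, p(6)=11, p(7)=15, p(8)=22, p(9)=30, p(10)=42, p(11)=56, p(12)=77, p(13)=101, p(14)=135, p(15)=176, p(16)=231, p(17)=297, p(18)=385, p(19)=490, p(20)=627, p(21)=792, p(22)=1002, p(23)=1255, p(24)=1575, p(25)=1958, p(26)=2436, p(27)=3010, p(28)=3718, p(29)=4565, p(30)=5604, p(31)=6842, p(32)=8349, p(33)=10143, p(34)=12310, p(35)=14883, p(36)=17977, p(37)=21637, p(38)=26015, p(39)=31185, p(40)=37338, p(41)=44583, p(42)=53174.
Final step: p(43) = p(42) + p(41) - p(38) - p(36) + p(31) + p(28) - p(21) - p(17) + p(8) + p(3)
= 53174 + 44583 - 26015 - 17977 + 6842 + 3718 - 792 - 297 + 22 + 3
= 63261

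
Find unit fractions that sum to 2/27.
1/14 + 1/378

Greedy algorithm:
2/27: ceiling(27/2) = 14, use 1/14
1/378: ceiling(378/1) = 378, use 1/378
Result: 2/27 = 1/14 + 1/378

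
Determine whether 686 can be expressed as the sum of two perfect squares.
Not possible

Factorization: 686 = 2 × 7^3
By Fermat: n is sum of two squares iff every prime p ≡ 3 (mod 4) appears to even power.
Prime(s) ≡ 3 (mod 4) with odd exponent: [(7, 3)]
Therefore 686 cannot be expressed as a² + b².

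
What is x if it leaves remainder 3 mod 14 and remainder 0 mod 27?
297

Using Chinese Remainder Theorem:
M = 14 × 27 = 378
M1 = 27, M2 = 14
y1 = 27^(-1) mod 14 = 13
y2 = 14^(-1) mod 27 = 2
x = (3×27×13 + 0×14×2) mod 378 = 297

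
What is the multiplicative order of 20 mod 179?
89

179 is prime, so ord(20) divides φ(179) = 178.
Divisors of 178: 1, 2, 89, 178.
Repeated squaring: 20^1 ≡ 20, 20^2 ≡ 42, 20^4 ≡ 153, 20^8 ≡ 139, 20^16 ≡ 168, 20^32 ≡ 121, 20^64 ≡ 142, 20^128 ≡ 116 (mod 179).
Test 20^d mod 179 for each divisor d in increasing order:
20^1 ≡ 20
20^2 ≡ 42
20^89 = 20^64·20^16·20^8·20^1 ≡ 1  ← first divisor giving 1
The order is 89.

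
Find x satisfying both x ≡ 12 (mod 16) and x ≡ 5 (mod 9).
140

Using Chinese Remainder Theorem:
M = 16 × 9 = 144
M1 = 9, M2 = 16
y1 = 9^(-1) mod 16 = 9
y2 = 16^(-1) mod 9 = 4
x = (12×9×9 + 5×16×4) mod 144 = 140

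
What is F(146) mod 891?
811

Matrix identity: Q^n = [[F_(n+1), F_n], [F_n, F_(n-1)]] with Q = [[1,1],[1,0]].
n = 146 = 10010010₂. Square-and-multiply, entries mod 891:
Q^1 = [[1,1],[1,0]]
Q^2 = (Q^1)² = [[2,1],[1,1]]
Q^4 = (Q^2)² = [[5,3],[3,2]]
Q^9 = (Q^4)²·Q = [[55,34],[34,21]]
Q^18 = (Q^9)² = [[617,802],[802,706]]
Q^36 = (Q^18)² = [[134,756],[756,269]]
Q^73 = (Q^36)²·Q = [[487,541],[541,837]]
Q^146 = (Q^73)² = [[596,811],[811,676]]
F_146 mod 891 = Q^146[0][1] = 811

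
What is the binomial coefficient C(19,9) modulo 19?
0

Using Lucas' theorem:
Write n=19 and k=9 in base 19:
n in base 19: [1, 0]
k in base 19: [0, 9]
C(19,9) mod 19 = ∏ C(n_i, k_i) mod 19
Digit binomials (mod 19): C(1,0) = 1; C(0,9) = 0 (k_i > n_i)
Product: 1 × 0 = 0 ≡ 0 (mod 19)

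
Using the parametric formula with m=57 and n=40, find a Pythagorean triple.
(1649, 4560, 4849)

Euclid's formula: a = m² - n², b = 2mn, c = m² + n²
m = 57, n = 40
a = 57² - 40² = 3249 - 1600 = 1649
b = 2 × 57 × 40 = 4560
c = 57² + 40² = 3249 + 1600 = 4849
Verification: 1649² + 4560² = 2719201 + 20793600 = 23512801 = 4849² ✓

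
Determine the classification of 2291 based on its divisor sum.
deficient

Proper divisors of 2291: sum = 1 + 29 + 79 = 109
Since 109 < 2291, 2291 is deficient.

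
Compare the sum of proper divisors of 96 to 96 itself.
abundant

Proper divisors of 96: sum = 1 + 2 + 3 + 4 + 6 + 8 + 12 + 16 + 24 + 32 + 48 = 156
Since 156 > 96, 96 is abundant.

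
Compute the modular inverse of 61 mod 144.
85

gcd(61, 144) = 1, so the inverse exists.
Extended Euclidean algorithm on (144, 61):
144 = 2 × 61 + 22  ⟹  22 = (1)·144 + (-2)·61
61 = 2 × 22 + 17  ⟹  17 = (-2)·144 + (5)·61
22 = 1 × 17 + 5  ⟹  5 = (3)·144 + (-7)·61
17 = 3 × 5 + 2  ⟹  2 = (-11)·144 + (26)·61
5 = 2 × 2 + 1  ⟹  1 = (25)·144 + (-59)·61
So (-59)·61 ≡ 1 (mod 144), i.e. 61^(-1) ≡ -59 ≡ 85 (mod 144).
Check: 61 × 85 = 5185 ≡ 1 (mod 144)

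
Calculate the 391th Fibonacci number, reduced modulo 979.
628

Matrix identity: Q^n = [[F_(n+1), F_n], [F_n, F_(n-1)]] with Q = [[1,1],[1,0]].
n = 391 = 110000111₂. Square-and-multiply, entries mod 979:
Q^1 = [[1,1],[1,0]]
Q^3 = (Q^1)²·Q = [[3,2],[2,1]]
Q^6 = (Q^3)² = [[13,8],[8,5]]
Q^12 = (Q^6)² = [[233,144],[144,89]]
Q^24 = (Q^12)² = [[621,355],[355,266]]
Q^48 = (Q^24)² = [[628,626],[626,2]]
Q^97 = (Q^48)²·Q = [[945,123],[123,822]]
Q^195 = (Q^97)²·Q = [[624,621],[621,3]]
Q^391 = (Q^195)²·Q = [[353,628],[628,704]]
F_391 mod 979 = Q^391[0][1] = 628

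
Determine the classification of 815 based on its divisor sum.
deficient

Proper divisors of 815: sum = 1 + 5 + 163 = 169
Since 169 < 815, 815 is deficient.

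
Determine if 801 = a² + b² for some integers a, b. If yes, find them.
15² + 24² (a=15, b=24)

Factorization: 801 = 3^2 × 89
By Fermat: n is sum of two squares iff every prime p ≡ 3 (mod 4) appears to even power.
All primes ≡ 3 (mod 4) appear to even power.
Search a = 0, 1, 2, … for 801 - a² a perfect square: first hit at a = 15: 801 - 225 = 576 = 24².
801 = 15² + 24² = 225 + 576 ✓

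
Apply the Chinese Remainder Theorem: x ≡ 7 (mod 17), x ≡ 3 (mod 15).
228

Using Chinese Remainder Theorem:
M = 17 × 15 = 255
M1 = 15, M2 = 17
y1 = 15^(-1) mod 17 = 8
y2 = 17^(-1) mod 15 = 8
x = (7×15×8 + 3×17×8) mod 255 = 228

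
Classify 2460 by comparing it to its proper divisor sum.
abundant

Proper divisors of 2460: sum = 1 + 2 + 3 + 4 + 5 + 6 + 10 + 12 + ... + 492 + 615 + 820 + 1230 (23 divisors) = 4596
Since 4596 > 2460, 2460 is abundant.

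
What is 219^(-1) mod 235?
44

gcd(219, 235) = 1, so the inverse exists.
Extended Euclidean algorithm on (235, 219):
235 = 1 × 219 + 16  ⟹  16 = (1)·235 + (-1)·219
219 = 13 × 16 + 11  ⟹  11 = (-13)·235 + (14)·219
16 = 1 × 11 + 5  ⟹  5 = (14)·235 + (-15)·219
11 = 2 × 5 + 1  ⟹  1 = (-41)·235 + (44)·219
So (44)·219 ≡ 1 (mod 235), i.e. 219^(-1) ≡ 44 (mod 235).
Check: 219 × 44 = 9636 ≡ 1 (mod 235)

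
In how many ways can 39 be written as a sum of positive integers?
31185

p(n) counts ways to write n as a sum of positive integers (order ignored).
Euler's pentagonal recurrence: p(k) = p(k-1) + p(k-2) - p(k-5) - p(k-7) + p(k-12) + p(k-15) - ... (offsets j(3j∓1)/2, signs ++--, p(0)=1, p(<0)=0).
DP table for k = 0..38: p(0)=1, p(1)=1, p(2)=2, p(3)=3, p(4)=5, p(5)=7, p(6)=11, p(7)=15, p(8)=22, p(9)=30, p(10)=42, p(11)=56, p(12)=77, p(13)=101, p(14)=135, p(15)=176, p(16)=231, p(17)=297, p(18)=385, p(19)=490, p(20)=627, p(21)=792, p(22)=1002, p(23)=1255, p(24)=1575, p(25)=1958, p(26)=2436, p(27)=3010, p(28)=3718, p(29)=4565, p(30)=5604, p(31)=6842, p(32)=8349, p(33)=10143, p(34)=12310, p(35)=14883, p(36)=17977, p(37)=21637, p(38)=26015.
Final step: p(39) = p(38) + p(37) - p(34) - p(32) + p(27) + p(24) - p(17) - p(13) + p(4)
= 26015 + 21637 - 12310 - 8349 + 3010 + 1575 - 297 - 101 + 5
= 31185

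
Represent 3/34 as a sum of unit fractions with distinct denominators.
1/12 + 1/204

Greedy algorithm:
3/34: ceiling(34/3) = 12, use 1/12
1/204: ceiling(204/1) = 204, use 1/204
Result: 3/34 = 1/12 + 1/204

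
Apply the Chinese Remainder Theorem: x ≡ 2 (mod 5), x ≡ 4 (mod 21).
67

Using Chinese Remainder Theorem:
M = 5 × 21 = 105
M1 = 21, M2 = 5
y1 = 21^(-1) mod 5 = 1
y2 = 5^(-1) mod 21 = 17
x = (2×21×1 + 4×5×17) mod 105 = 67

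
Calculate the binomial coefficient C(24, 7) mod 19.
0

Using Lucas' theorem:
Write n=24 and k=7 in base 19:
n in base 19: [1, 5]
k in base 19: [0, 7]
C(24,7) mod 19 = ∏ C(n_i, k_i) mod 19
Digit binomials (mod 19): C(1,0) = 1; C(5,7) = 0 (k_i > n_i)
Product: 1 × 0 = 0 ≡ 0 (mod 19)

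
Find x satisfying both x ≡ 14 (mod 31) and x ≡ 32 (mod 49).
1502

Using Chinese Remainder Theorem:
M = 31 × 49 = 1519
M1 = 49, M2 = 31
y1 = 49^(-1) mod 31 = 19
y2 = 31^(-1) mod 49 = 19
x = (14×49×19 + 32×31×19) mod 1519 = 1502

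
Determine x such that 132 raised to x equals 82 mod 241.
188

Baby-step giant-step with step n = ⌈√241⌉ = 16.
Baby steps 132^j mod 241 (j:value) for j=0..15: 0:1, 1:132, 2:72, 3:105, 4:123, 5:89, 6:180, 7:142, 8:187, 9:102, 10:209, 11:114, 12:106, 13:14, 14:161, 15:44.
Giant-step multiplier: 132^(-16) ≡ 132^(240-16) = 132^224 ≡ 231 (mod 241).
Giant steps γ_i = 82·231^i mod 241: γ_0=82, γ_1=144, γ_2=6, γ_3=181, γ_4=118, γ_5=25, γ_6=232, γ_7=90, γ_8=64, γ_9=83, γ_10=134, γ_11=106 (in table at j=12).
x = i·n + j = 11·16 + 12 = 188.
Check: 132^188 ≡ 82 (mod 241).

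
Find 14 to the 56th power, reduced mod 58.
30

Repeated squaring. Binary of 56 = 111000.
14^1 ≡ 14 (mod 58); 14^2 ≡ 22 (mod 58); 14^4 ≡ 20 (mod 58); 14^8 ≡ 52 (mod 58); 14^16 ≡ 36 (mod 58); 14^32 ≡ 20 (mod 58)
14^56 = 14^8 × 14^16 × 14^32 ≡ 30 (mod 58)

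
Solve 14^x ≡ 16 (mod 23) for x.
14

Baby-step giant-step with step n = ⌈√23⌉ = 5.
Baby steps 14^j mod 23 (j:value) for j=0..4: 0:1, 1:14, 2:12, 3:7, 4:6.
Giant-step multiplier: 14^(-5) ≡ 14^(22-5) = 14^17 ≡ 20 (mod 23).
Giant steps γ_i = 16·20^i mod 23: γ_0=16, γ_1=21, γ_2=6 (in table at j=4).
x = i·n + j = 2·5 + 4 = 14.
Check: 14^14 ≡ 16 (mod 23).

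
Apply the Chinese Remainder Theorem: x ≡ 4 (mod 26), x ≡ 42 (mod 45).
1122

Using Chinese Remainder Theorem:
M = 26 × 45 = 1170
M1 = 45, M2 = 26
y1 = 45^(-1) mod 26 = 11
y2 = 26^(-1) mod 45 = 26
x = (4×45×11 + 42×26×26) mod 1170 = 1122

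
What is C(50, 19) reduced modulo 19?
2

Using Lucas' theorem:
Write n=50 and k=19 in base 19:
n in base 19: [2, 12]
k in base 19: [1, 0]
C(50,19) mod 19 = ∏ C(n_i, k_i) mod 19
Digit binomials (mod 19): C(2,1) = 2; C(12,0) = 1
Product: 2 × 1 = 2 ≡ 2 (mod 19)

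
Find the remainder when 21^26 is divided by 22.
1

Repeated squaring. Binary of 26 = 11010.
21^1 ≡ 21 (mod 22); 21^2 ≡ 1 (mod 22); 21^4 ≡ 1 (mod 22); 21^8 ≡ 1 (mod 22); 21^16 ≡ 1 (mod 22)
21^26 = 21^2 × 21^8 × 21^16 ≡ 1 (mod 22)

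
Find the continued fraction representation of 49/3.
[16; 3]

Euclidean algorithm steps:
49 = 16 × 3 + 1
3 = 3 × 1 + 0
Continued fraction: [16; 3]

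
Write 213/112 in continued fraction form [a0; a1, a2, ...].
[1; 1, 9, 5, 2]

Euclidean algorithm steps:
213 = 1 × 112 + 101
112 = 1 × 101 + 11
101 = 9 × 11 + 2
11 = 5 × 2 + 1
2 = 2 × 1 + 0
Continued fraction: [1; 1, 9, 5, 2]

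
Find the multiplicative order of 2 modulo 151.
15

151 is prime, so ord(2) divides φ(151) = 150.
Divisors of 150: 1, 2, 3, 5, 6, 10, 15, 25, 30, 50, 75, 150.
Repeated squaring: 2^1 ≡ 2, 2^2 ≡ 4, 2^4 ≡ 16, 2^8 ≡ 105, 2^16 ≡ 2, 2^32 ≡ 4, 2^64 ≡ 16, 2^128 ≡ 105 (mod 151).
Test 2^d mod 151 for each divisor d in increasing order:
2^1 ≡ 2
2^2 ≡ 4
2^3 = 2^2·2^1 ≡ 8
2^5 = 2^4·2^1 ≡ 32
2^6 = 2^4·2^2 ≡ 64
2^10 = 2^8·2^2 ≡ 118
2^15 = 2^8·2^4·2^2·2^1 ≡ 1  ← first divisor giving 1
The order is 15.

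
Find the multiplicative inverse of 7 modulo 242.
173

gcd(7, 242) = 1, so the inverse exists.
Extended Euclidean algorithm on (242, 7):
242 = 34 × 7 + 4  ⟹  4 = (1)·242 + (-34)·7
7 = 1 × 4 + 3  ⟹  3 = (-1)·242 + (35)·7
4 = 1 × 3 + 1  ⟹  1 = (2)·242 + (-69)·7
So (-69)·7 ≡ 1 (mod 242), i.e. 7^(-1) ≡ -69 ≡ 173 (mod 242).
Check: 7 × 173 = 1211 ≡ 1 (mod 242)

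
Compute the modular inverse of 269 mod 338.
289

gcd(269, 338) = 1, so the inverse exists.
Extended Euclidean algorithm on (338, 269):
338 = 1 × 269 + 69  ⟹  69 = (1)·338 + (-1)·269
269 = 3 × 69 + 62  ⟹  62 = (-3)·338 + (4)·269
69 = 1 × 62 + 7  ⟹  7 = (4)·338 + (-5)·269
62 = 8 × 7 + 6  ⟹  6 = (-35)·338 + (44)·269
7 = 1 × 6 + 1  ⟹  1 = (39)·338 + (-49)·269
So (-49)·269 ≡ 1 (mod 338), i.e. 269^(-1) ≡ -49 ≡ 289 (mod 338).
Check: 269 × 289 = 77741 ≡ 1 (mod 338)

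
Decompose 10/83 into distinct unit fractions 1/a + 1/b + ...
1/9 + 1/107 + 1/39965 + 1/3194362485

Greedy algorithm:
10/83: ceiling(83/10) = 9, use 1/9
7/747: ceiling(747/7) = 107, use 1/107
2/79929: ceiling(79929/2) = 39965, use 1/39965
1/3194362485: ceiling(3194362485/1) = 3194362485, use 1/3194362485
Result: 10/83 = 1/9 + 1/107 + 1/39965 + 1/3194362485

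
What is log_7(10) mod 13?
2

Baby-step giant-step with step n = ⌈√13⌉ = 4.
Baby steps 7^j mod 13 (j:value) for j=0..3: 0:1, 1:7, 2:10, 3:5.
h = 10 is already in the table at j=2, so x = 2.
Check: 7^2 ≡ 10 (mod 13).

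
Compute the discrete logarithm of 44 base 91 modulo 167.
8

Baby-step giant-step with step n = ⌈√167⌉ = 13.
Baby steps 91^j mod 167 (j:value) for j=0..12: 0:1, 1:91, 2:98, 3:67, 4:85, 5:53, 6:147, 7:17, 8:44, 9:163, 10:137, 11:109, 12:66.
h = 44 is already in the table at j=8, so x = 8.
Check: 91^8 ≡ 44 (mod 167).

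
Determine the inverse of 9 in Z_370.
329

gcd(9, 370) = 1, so the inverse exists.
Extended Euclidean algorithm on (370, 9):
370 = 41 × 9 + 1  ⟹  1 = (1)·370 + (-41)·9
So (-41)·9 ≡ 1 (mod 370), i.e. 9^(-1) ≡ -41 ≡ 329 (mod 370).
Check: 9 × 329 = 2961 ≡ 1 (mod 370)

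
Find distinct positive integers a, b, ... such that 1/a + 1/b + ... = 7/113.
1/17 + 1/321 + 1/123329 + 1/19012429473 + 1/481963299268719647499

Greedy algorithm:
7/113: ceiling(113/7) = 17, use 1/17
6/1921: ceiling(1921/6) = 321, use 1/321
5/616641: ceiling(616641/5) = 123329, use 1/123329
4/76049717889: ceiling(76049717889/4) = 19012429473, use 1/19012429473
1/481963299268719647499: ceiling(481963299268719647499/1) = 481963299268719647499, use 1/481963299268719647499
Result: 7/113 = 1/17 + 1/321 + 1/123329 + 1/19012429473 + 1/481963299268719647499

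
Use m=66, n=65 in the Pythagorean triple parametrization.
(131, 8580, 8581)

Euclid's formula: a = m² - n², b = 2mn, c = m² + n²
m = 66, n = 65
a = 66² - 65² = 4356 - 4225 = 131
b = 2 × 66 × 65 = 8580
c = 66² + 65² = 4356 + 4225 = 8581
Verification: 131² + 8580² = 17161 + 73616400 = 73633561 = 8581² ✓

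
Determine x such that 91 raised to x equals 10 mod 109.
83

Baby-step giant-step with step n = ⌈√109⌉ = 11.
Baby steps 91^j mod 109 (j:value) for j=0..10: 0:1, 1:91, 2:106, 3:54, 4:9, 5:56, 6:82, 7:50, 8:81, 9:68, 10:84.
Giant-step multiplier: 91^(-11) ≡ 91^(108-11) = 91^97 ≡ 39 (mod 109).
Giant steps γ_i = 10·39^i mod 109: γ_0=10, γ_1=63, γ_2=59, γ_3=12, γ_4=32, γ_5=49, γ_6=58, γ_7=82 (in table at j=6).
x = i·n + j = 7·11 + 6 = 83.
Check: 91^83 ≡ 10 (mod 109).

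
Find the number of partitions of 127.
3913864295

p(n) counts ways to write n as a sum of positive integers (order ignored).
Euler's pentagonal recurrence: p(k) = p(k-1) + p(k-2) - p(k-5) - p(k-7) + p(k-12) + p(k-15) - ... (offsets j(3j∓1)/2, signs ++--, p(0)=1, p(<0)=0).
DP table for k = 0..126: p(0)=1, p(1)=1, p(2)=2, p(3)=3, p(4)=5, p(5)=7, p(6)=11, p(7)=15, p(8)=22, p(9)=30, p(10)=42, p(11)=56, p(12)=77, p(13)=101, p(14)=135, p(15)=176, p(16)=231, p(17)=297, p(18)=385, p(19)=490, p(20)=627, p(21)=792, p(22)=1002, p(23)=1255, p(24)=1575, p(25)=1958, p(26)=2436, p(27)=3010, p(28)=3718, p(29)=4565, p(30)=5604, p(31)=6842, p(32)=8349, p(33)=10143, p(34)=12310, p(35)=14883, p(36)=17977, p(37)=21637, p(38)=26015, p(39)=31185, p(40)=37338, p(41)=44583, p(42)=53174, p(43)=63261, p(44)=75175, p(45)=89134, p(46)=105558, p(47)=124754, p(48)=147273, p(49)=173525, p(50)=204226, p(51)=239943, p(52)=281589, p(53)=329931, p(54)=386155, p(55)=451276, p(56)=526823, p(57)=614154, p(58)=715220, p(59)=831820, p(60)=966467, p(61)=1121505, p(62)=1300156, p(63)=1505499, p(64)=1741630, p(65)=2012558, p(66)=2323520, p(67)=2679689, p(68)=3087735, p(69)=3554345, p(70)=4087968, p(71)=4697205, p(72)=5392783, p(73)=6185689, p(74)=7089500, p(75)=8118264, p(76)=9289091, p(77)=10619863, p(78)=12132164, p(79)=13848650, p(80)=15796476, p(81)=18004327, p(82)=20506255, p(83)=23338469, p(84)=26543660, p(85)=30167357, p(86)=34262962, p(87)=38887673, p(88)=44108109, p(89)=49995925, p(90)=56634173, p(91)=64112359, p(92)=72533807, p(93)=82010177, p(94)=92669720, p(95)=104651419, p(96)=118114304, p(97)=133230930, p(98)=150198136, p(99)=169229875, p(100)=190569292, p(101)=214481126, p(102)=241265379, p(103)=271248950, p(104)=304801365, p(105)=342325709, p(106)=384276336, p(107)=431149389, p(108)=483502844, p(109)=541946240, p(110)=607163746, p(111)=679903203, p(112)=761002156, p(113)=851376628, p(114)=952050665, p(115)=1064144451, p(116)=1188908248, p(117)=1327710076, p(118)=1482074143, p(119)=1653668665, p(120)=1844349560, p(121)=2056148051, p(122)=2291320912, p(123)=2552338241, p(124)=2841940500, p(125)=3163127352, p(126)=3519222692.
Final step: p(127) = p(126) + p(125) - p(122) - p(120) + p(115) + p(112) - p(105) - p(101) + p(92) + p(87) - p(76) - p(70) + p(57) + p(50) - p(35) - p(27) + p(10) + p(1)
= 3519222692 + 3163127352 - 2291320912 - 1844349560 + 1064144451 + 761002156 - 342325709 - 214481126 + 72533807 + 38887673 - 9289091 - 4087968 + 614154 + 204226 - 14883 - 3010 + 42 + 1
= 3913864295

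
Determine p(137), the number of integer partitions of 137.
11097645016

p(n) counts ways to write n as a sum of positive integers (order ignored).
Euler's pentagonal recurrence: p(k) = p(k-1) + p(k-2) - p(k-5) - p(k-7) + p(k-12) + p(k-15) - ... (offsets j(3j∓1)/2, signs ++--, p(0)=1, p(<0)=0).
DP table for k = 0..136: p(0)=1, p(1)=1, p(2)=2, p(3)=3, p(4)=5, p(5)=7, p(6)=11, p(7)=15, p(8)=22, p(9)=30, p(10)=42, p(11)=56, p(12)=77, p(13)=101, p(14)=135, p(15)=176, p(16)=231, p(17)=297, p(18)=385, p(19)=490, p(20)=627, p(21)=792, p(22)=1002, p(23)=1255, p(24)=1575, p(25)=1958, p(26)=2436, p(27)=3010, p(28)=3718, p(29)=4565, p(30)=5604, p(31)=6842, p(32)=8349, p(33)=10143, p(34)=12310, p(35)=14883, p(36)=17977, p(37)=21637, p(38)=26015, p(39)=31185, p(40)=37338, p(41)=44583, p(42)=53174, p(43)=63261, p(44)=75175, p(45)=89134, p(46)=105558, p(47)=124754, p(48)=147273, p(49)=173525, p(50)=204226, p(51)=239943, p(52)=281589, p(53)=329931, p(54)=386155, p(55)=451276, p(56)=526823, p(57)=614154, p(58)=715220, p(59)=831820, p(60)=966467, p(61)=1121505, p(62)=1300156, p(63)=1505499, p(64)=1741630, p(65)=2012558, p(66)=2323520, p(67)=2679689, p(68)=3087735, p(69)=3554345, p(70)=4087968, p(71)=4697205, p(72)=5392783, p(73)=6185689, p(74)=7089500, p(75)=8118264, p(76)=9289091, p(77)=10619863, p(78)=12132164, p(79)=13848650, p(80)=15796476, p(81)=18004327, p(82)=20506255, p(83)=23338469, p(84)=26543660, p(85)=30167357, p(86)=34262962, p(87)=38887673, p(88)=44108109, p(89)=49995925, p(90)=56634173, p(91)=64112359, p(92)=72533807, p(93)=82010177, p(94)=92669720, p(95)=104651419, p(96)=118114304, p(97)=133230930, p(98)=150198136, p(99)=169229875, p(100)=190569292, p(101)=214481126, p(102)=241265379, p(103)=271248950, p(104)=304801365, p(105)=342325709, p(106)=384276336, p(107)=431149389, p(108)=483502844, p(109)=541946240, p(110)=607163746, p(111)=679903203, p(112)=761002156, p(113)=851376628, p(114)=952050665, p(115)=1064144451, p(116)=1188908248, p(117)=1327710076, p(118)=1482074143, p(119)=1653668665, p(120)=1844349560, p(121)=2056148051, p(122)=2291320912, p(123)=2552338241, p(124)=2841940500, p(125)=3163127352, p(126)=3519222692, p(127)=3913864295, p(128)=4351078600, p(129)=4835271870, p(130)=5371315400, p(131)=5964539504, p(132)=6620830889, p(133)=7346629512, p(134)=8149040695, p(135)=9035836076, p(136)=10015581680.
Final step: p(137) = p(136) + p(135) - p(132) - p(130) + p(125) + p(122) - p(115) - p(111) + p(102) + p(97) - p(86) - p(80) + p(67) + p(60) - p(45) - p(37) + p(20) + p(11)
= 10015581680 + 9035836076 - 6620830889 - 5371315400 + 3163127352 + 2291320912 - 1064144451 - 679903203 + 241265379 + 133230930 - 34262962 - 15796476 + 2679689 + 966467 - 89134 - 21637 + 627 + 56
= 11097645016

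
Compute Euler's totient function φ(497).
420

497 = 7 × 71
φ(n) = n × ∏(1 - 1/p) for each prime p dividing n
φ(497) = 497 × (1 - 1/7) × (1 - 1/71) = 420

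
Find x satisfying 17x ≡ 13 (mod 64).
x ≡ 61 (mod 64)

gcd(17, 64) = 1, which divides 13, so solutions exist.
Find 17^(-1) mod 64 by the extended Euclidean algorithm:
64 = 3 × 17 + 13  ⟹  13 = (1)·64 + (-3)·17
17 = 1 × 13 + 4  ⟹  4 = (-1)·64 + (4)·17
13 = 3 × 4 + 1  ⟹  1 = (4)·64 + (-15)·17
So (-15)·17 ≡ 1 (mod 64), i.e. 17^(-1) ≡ -15 ≡ 49 (mod 64).
x ≡ 49 × 13 = 637 ≡ 61 (mod 64).
Check: 17 × 61 = 1037 ≡ 13 (mod 64).
Unique solution: x ≡ 61 (mod 64)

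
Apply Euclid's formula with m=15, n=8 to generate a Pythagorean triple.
(161, 240, 289)

Euclid's formula: a = m² - n², b = 2mn, c = m² + n²
m = 15, n = 8
a = 15² - 8² = 225 - 64 = 161
b = 2 × 15 × 8 = 240
c = 15² + 8² = 225 + 64 = 289
Verification: 161² + 240² = 25921 + 57600 = 83521 = 289² ✓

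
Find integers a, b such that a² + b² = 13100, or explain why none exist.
Not possible

Factorization: 13100 = 2^2 × 5^2 × 131
By Fermat: n is sum of two squares iff every prime p ≡ 3 (mod 4) appears to even power.
Prime(s) ≡ 3 (mod 4) with odd exponent: [(131, 1)]
Therefore 13100 cannot be expressed as a² + b².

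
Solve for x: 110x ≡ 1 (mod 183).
5

gcd(110, 183) = 1, so the inverse exists.
Extended Euclidean algorithm on (183, 110):
183 = 1 × 110 + 73  ⟹  73 = (1)·183 + (-1)·110
110 = 1 × 73 + 37  ⟹  37 = (-1)·183 + (2)·110
73 = 1 × 37 + 36  ⟹  36 = (2)·183 + (-3)·110
37 = 1 × 36 + 1  ⟹  1 = (-3)·183 + (5)·110
So (5)·110 ≡ 1 (mod 183), i.e. 110^(-1) ≡ 5 (mod 183).
Check: 110 × 5 = 550 ≡ 1 (mod 183)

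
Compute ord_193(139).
96

193 is prime, so ord(139) divides φ(193) = 192.
Divisors of 192: 1, 2, 3, 4, 6, 8, 12, 16, 24, 32, 48, 64, 96, 192.
Repeated squaring: 139^1 ≡ 139, 139^2 ≡ 21, 139^4 ≡ 55, 139^8 ≡ 130, 139^16 ≡ 109, 139^32 ≡ 108, 139^64 ≡ 84, 139^128 ≡ 108 (mod 193).
Test 139^d mod 193 for each divisor d in increasing order:
139^1 ≡ 139
139^2 ≡ 21
139^3 = 139^2·139^1 ≡ 24
139^4 ≡ 55
139^6 = 139^4·139^2 ≡ 190
139^8 ≡ 130
139^12 = 139^8·139^4 ≡ 9
139^16 ≡ 109
139^24 = 139^16·139^8 ≡ 81
139^32 ≡ 108
139^48 = 139^32·139^16 ≡ 192
139^64 ≡ 84
139^96 = 139^64·139^32 ≡ 1  ← first divisor giving 1
The order is 96.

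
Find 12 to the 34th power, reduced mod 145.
144

Repeated squaring. Binary of 34 = 100010.
12^1 ≡ 12 (mod 145); 12^2 ≡ 144 (mod 145); 12^4 ≡ 1 (mod 145); 12^8 ≡ 1 (mod 145); 12^16 ≡ 1 (mod 145); 12^32 ≡ 1 (mod 145)
12^34 = 12^2 × 12^32 ≡ 144 (mod 145)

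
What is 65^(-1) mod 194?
3

gcd(65, 194) = 1, so the inverse exists.
Extended Euclidean algorithm on (194, 65):
194 = 2 × 65 + 64  ⟹  64 = (1)·194 + (-2)·65
65 = 1 × 64 + 1  ⟹  1 = (-1)·194 + (3)·65
So (3)·65 ≡ 1 (mod 194), i.e. 65^(-1) ≡ 3 (mod 194).
Check: 65 × 3 = 195 ≡ 1 (mod 194)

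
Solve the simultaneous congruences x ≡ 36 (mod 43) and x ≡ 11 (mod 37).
122

Using Chinese Remainder Theorem:
M = 43 × 37 = 1591
M1 = 37, M2 = 43
y1 = 37^(-1) mod 43 = 7
y2 = 43^(-1) mod 37 = 31
x = (36×37×7 + 11×43×31) mod 1591 = 122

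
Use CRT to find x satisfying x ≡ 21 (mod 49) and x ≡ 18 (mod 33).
315

Using Chinese Remainder Theorem:
M = 49 × 33 = 1617
M1 = 33, M2 = 49
y1 = 33^(-1) mod 49 = 3
y2 = 49^(-1) mod 33 = 31
x = (21×33×3 + 18×49×31) mod 1617 = 315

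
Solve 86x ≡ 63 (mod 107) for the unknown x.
x ≡ 104 (mod 107)

gcd(86, 107) = 1, which divides 63, so solutions exist.
Find 86^(-1) mod 107 by the extended Euclidean algorithm:
107 = 1 × 86 + 21  ⟹  21 = (1)·107 + (-1)·86
86 = 4 × 21 + 2  ⟹  2 = (-4)·107 + (5)·86
21 = 10 × 2 + 1  ⟹  1 = (41)·107 + (-51)·86
So (-51)·86 ≡ 1 (mod 107), i.e. 86^(-1) ≡ -51 ≡ 56 (mod 107).
x ≡ 56 × 63 = 3528 ≡ 104 (mod 107).
Check: 86 × 104 = 8944 ≡ 63 (mod 107).
Unique solution: x ≡ 104 (mod 107)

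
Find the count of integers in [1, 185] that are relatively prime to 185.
144

185 = 5 × 37
φ(n) = n × ∏(1 - 1/p) for each prime p dividing n
φ(185) = 185 × (1 - 1/5) × (1 - 1/37) = 144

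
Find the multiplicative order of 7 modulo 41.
40

41 is prime, so ord(7) divides φ(41) = 40.
Divisors of 40: 1, 2, 4, 5, 8, 10, 20, 40.
Repeated squaring: 7^1 ≡ 7, 7^2 ≡ 8, 7^4 ≡ 23, 7^8 ≡ 37, 7^16 ≡ 16, 7^32 ≡ 10 (mod 41).
Test 7^d mod 41 for each divisor d in increasing order:
7^1 ≡ 7
7^2 ≡ 8
7^4 ≡ 23
7^5 = 7^4·7^1 ≡ 38
7^8 ≡ 37
7^10 = 7^8·7^2 ≡ 9
7^20 = 7^16·7^4 ≡ 40
7^40 = 7^32·7^8 ≡ 1  ← first divisor giving 1
The order is 40.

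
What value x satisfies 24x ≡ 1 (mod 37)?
17

gcd(24, 37) = 1, so the inverse exists.
Extended Euclidean algorithm on (37, 24):
37 = 1 × 24 + 13  ⟹  13 = (1)·37 + (-1)·24
24 = 1 × 13 + 11  ⟹  11 = (-1)·37 + (2)·24
13 = 1 × 11 + 2  ⟹  2 = (2)·37 + (-3)·24
11 = 5 × 2 + 1  ⟹  1 = (-11)·37 + (17)·24
So (17)·24 ≡ 1 (mod 37), i.e. 24^(-1) ≡ 17 (mod 37).
Check: 24 × 17 = 408 ≡ 1 (mod 37)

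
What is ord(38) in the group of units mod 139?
69

139 is prime, so ord(38) divides φ(139) = 138.
Divisors of 138: 1, 2, 3, 6, 23, 46, 69, 138.
Repeated squaring: 38^1 ≡ 38, 38^2 ≡ 54, 38^4 ≡ 136, 38^8 ≡ 9, 38^16 ≡ 81, 38^32 ≡ 28, 38^64 ≡ 89, 38^128 ≡ 137 (mod 139).
Test 38^d mod 139 for each divisor d in increasing order:
38^1 ≡ 38
38^2 ≡ 54
38^3 = 38^2·38^1 ≡ 106
38^6 = 38^4·38^2 ≡ 116
38^23 = 38^16·38^4·38^2·38^1 ≡ 96
38^46 = 38^32·38^8·38^4·38^2 ≡ 42
38^69 = 38^64·38^4·38^1 ≡ 1  ← first divisor giving 1
The order is 69.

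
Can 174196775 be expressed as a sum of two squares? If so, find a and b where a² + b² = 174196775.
Not possible

Factorization: 174196775 = 5^2 × 191^3
By Fermat: n is sum of two squares iff every prime p ≡ 3 (mod 4) appears to even power.
Prime(s) ≡ 3 (mod 4) with odd exponent: [(191, 3)]
Therefore 174196775 cannot be expressed as a² + b².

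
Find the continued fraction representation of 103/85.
[1; 4, 1, 2, 1, 1, 2]

Euclidean algorithm steps:
103 = 1 × 85 + 18
85 = 4 × 18 + 13
18 = 1 × 13 + 5
13 = 2 × 5 + 3
5 = 1 × 3 + 2
3 = 1 × 2 + 1
2 = 2 × 1 + 0
Continued fraction: [1; 4, 1, 2, 1, 1, 2]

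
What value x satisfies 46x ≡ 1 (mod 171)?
145

gcd(46, 171) = 1, so the inverse exists.
Extended Euclidean algorithm on (171, 46):
171 = 3 × 46 + 33  ⟹  33 = (1)·171 + (-3)·46
46 = 1 × 33 + 13  ⟹  13 = (-1)·171 + (4)·46
33 = 2 × 13 + 7  ⟹  7 = (3)·171 + (-11)·46
13 = 1 × 7 + 6  ⟹  6 = (-4)·171 + (15)·46
7 = 1 × 6 + 1  ⟹  1 = (7)·171 + (-26)·46
So (-26)·46 ≡ 1 (mod 171), i.e. 46^(-1) ≡ -26 ≡ 145 (mod 171).
Check: 46 × 145 = 6670 ≡ 1 (mod 171)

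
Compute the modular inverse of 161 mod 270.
161

gcd(161, 270) = 1, so the inverse exists.
Extended Euclidean algorithm on (270, 161):
270 = 1 × 161 + 109  ⟹  109 = (1)·270 + (-1)·161
161 = 1 × 109 + 52  ⟹  52 = (-1)·270 + (2)·161
109 = 2 × 52 + 5  ⟹  5 = (3)·270 + (-5)·161
52 = 10 × 5 + 2  ⟹  2 = (-31)·270 + (52)·161
5 = 2 × 2 + 1  ⟹  1 = (65)·270 + (-109)·161
So (-109)·161 ≡ 1 (mod 270), i.e. 161^(-1) ≡ -109 ≡ 161 (mod 270).
Check: 161 × 161 = 25921 ≡ 1 (mod 270)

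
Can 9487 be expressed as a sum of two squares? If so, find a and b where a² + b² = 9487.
Not possible

Factorization: 9487 = 53 × 179
By Fermat: n is sum of two squares iff every prime p ≡ 3 (mod 4) appears to even power.
Prime(s) ≡ 3 (mod 4) with odd exponent: [(179, 1)]
Therefore 9487 cannot be expressed as a² + b².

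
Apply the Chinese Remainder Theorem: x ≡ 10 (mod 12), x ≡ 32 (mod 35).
382

Using Chinese Remainder Theorem:
M = 12 × 35 = 420
M1 = 35, M2 = 12
y1 = 35^(-1) mod 12 = 11
y2 = 12^(-1) mod 35 = 3
x = (10×35×11 + 32×12×3) mod 420 = 382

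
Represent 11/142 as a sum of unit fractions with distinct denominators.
1/13 + 1/1846

Greedy algorithm:
11/142: ceiling(142/11) = 13, use 1/13
1/1846: ceiling(1846/1) = 1846, use 1/1846
Result: 11/142 = 1/13 + 1/1846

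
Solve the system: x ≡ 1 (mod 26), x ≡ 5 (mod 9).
131

Using Chinese Remainder Theorem:
M = 26 × 9 = 234
M1 = 9, M2 = 26
y1 = 9^(-1) mod 26 = 3
y2 = 26^(-1) mod 9 = 8
x = (1×9×3 + 5×26×8) mod 234 = 131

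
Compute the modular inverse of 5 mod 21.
17

gcd(5, 21) = 1, so the inverse exists.
Extended Euclidean algorithm on (21, 5):
21 = 4 × 5 + 1  ⟹  1 = (1)·21 + (-4)·5
So (-4)·5 ≡ 1 (mod 21), i.e. 5^(-1) ≡ -4 ≡ 17 (mod 21).
Check: 5 × 17 = 85 ≡ 1 (mod 21)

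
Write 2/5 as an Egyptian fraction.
1/3 + 1/15

Greedy algorithm:
2/5: ceiling(5/2) = 3, use 1/3
1/15: ceiling(15/1) = 15, use 1/15
Result: 2/5 = 1/3 + 1/15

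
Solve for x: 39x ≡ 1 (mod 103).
37

gcd(39, 103) = 1, so the inverse exists.
Extended Euclidean algorithm on (103, 39):
103 = 2 × 39 + 25  ⟹  25 = (1)·103 + (-2)·39
39 = 1 × 25 + 14  ⟹  14 = (-1)·103 + (3)·39
25 = 1 × 14 + 11  ⟹  11 = (2)·103 + (-5)·39
14 = 1 × 11 + 3  ⟹  3 = (-3)·103 + (8)·39
11 = 3 × 3 + 2  ⟹  2 = (11)·103 + (-29)·39
3 = 1 × 2 + 1  ⟹  1 = (-14)·103 + (37)·39
So (37)·39 ≡ 1 (mod 103), i.e. 39^(-1) ≡ 37 (mod 103).
Check: 39 × 37 = 1443 ≡ 1 (mod 103)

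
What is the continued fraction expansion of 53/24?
[2; 4, 1, 4]

Euclidean algorithm steps:
53 = 2 × 24 + 5
24 = 4 × 5 + 4
5 = 1 × 4 + 1
4 = 4 × 1 + 0
Continued fraction: [2; 4, 1, 4]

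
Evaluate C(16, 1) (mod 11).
5

Using Lucas' theorem:
Write n=16 and k=1 in base 11:
n in base 11: [1, 5]
k in base 11: [0, 1]
C(16,1) mod 11 = ∏ C(n_i, k_i) mod 11
Digit binomials (mod 11): C(1,0) = 1; C(5,1) = 5
Product: 1 × 5 = 5 ≡ 5 (mod 11)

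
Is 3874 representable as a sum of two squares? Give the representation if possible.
25² + 57² (a=25, b=57)

Factorization: 3874 = 2 × 13 × 149
By Fermat: n is sum of two squares iff every prime p ≡ 3 (mod 4) appears to even power.
All primes ≡ 3 (mod 4) appear to even power.
Search a = 0, 1, 2, … for 3874 - a² a perfect square: first hit at a = 25: 3874 - 625 = 3249 = 57².
3874 = 25² + 57² = 625 + 3249 ✓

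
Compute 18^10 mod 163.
131

Repeated squaring. Binary of 10 = 1010.
18^1 ≡ 18 (mod 163); 18^2 ≡ 161 (mod 163); 18^4 ≡ 4 (mod 163); 18^8 ≡ 16 (mod 163)
18^10 = 18^2 × 18^8 ≡ 131 (mod 163)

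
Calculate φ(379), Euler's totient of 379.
378

379 = 379
φ(n) = n × ∏(1 - 1/p) for each prime p dividing n
φ(379) = 379 × (1 - 1/379) = 378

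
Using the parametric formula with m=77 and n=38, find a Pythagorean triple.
(4485, 5852, 7373)

Euclid's formula: a = m² - n², b = 2mn, c = m² + n²
m = 77, n = 38
a = 77² - 38² = 5929 - 1444 = 4485
b = 2 × 77 × 38 = 5852
c = 77² + 38² = 5929 + 1444 = 7373
Verification: 4485² + 5852² = 20115225 + 34245904 = 54361129 = 7373² ✓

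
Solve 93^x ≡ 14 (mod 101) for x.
70

Baby-step giant-step with step n = ⌈√101⌉ = 11.
Baby steps 93^j mod 101 (j:value) for j=0..10: 0:1, 1:93, 2:64, 3:94, 4:56, 5:57, 6:49, 7:12, 8:5, 9:61, 10:17.
Giant-step multiplier: 93^(-11) ≡ 93^(100-11) = 93^89 ≡ 75 (mod 101).
Giant steps γ_i = 14·75^i mod 101: γ_0=14, γ_1=40, γ_2=71, γ_3=73, γ_4=21, γ_5=60, γ_6=56 (in table at j=4).
x = i·n + j = 6·11 + 4 = 70.
Check: 93^70 ≡ 14 (mod 101).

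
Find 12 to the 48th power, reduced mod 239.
83

Repeated squaring. Binary of 48 = 110000.
12^1 ≡ 12 (mod 239); 12^2 ≡ 144 (mod 239); 12^4 ≡ 182 (mod 239); 12^8 ≡ 142 (mod 239); 12^16 ≡ 88 (mod 239); 12^32 ≡ 96 (mod 239)
12^48 = 12^16 × 12^32 ≡ 83 (mod 239)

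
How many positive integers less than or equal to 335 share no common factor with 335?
264

335 = 5 × 67
φ(n) = n × ∏(1 - 1/p) for each prime p dividing n
φ(335) = 335 × (1 - 1/5) × (1 - 1/67) = 264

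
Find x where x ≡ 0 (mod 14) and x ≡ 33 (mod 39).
462

Using Chinese Remainder Theorem:
M = 14 × 39 = 546
M1 = 39, M2 = 14
y1 = 39^(-1) mod 14 = 9
y2 = 14^(-1) mod 39 = 14
x = (0×39×9 + 33×14×14) mod 546 = 462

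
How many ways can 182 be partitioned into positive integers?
819876908323

p(n) counts ways to write n as a sum of positive integers (order ignored).
Euler's pentagonal recurrence: p(k) = p(k-1) + p(k-2) - p(k-5) - p(k-7) + p(k-12) + p(k-15) - ... (offsets j(3j∓1)/2, signs ++--, p(0)=1, p(<0)=0).
DP table for k = 0..181: p(0)=1, p(1)=1, p(2)=2, p(3)=3, p(4)=5, p(5)=7, p(6)=11, p(7)=15, p(8)=22, p(9)=30, p(10)=42, p(11)=56, p(12)=77, p(13)=101, p(14)=135, p(15)=176, p(16)=231, p(17)=297, p(18)=385, p(19)=490, p(20)=627, p(21)=792, p(22)=1002, p(23)=1255, p(24)=1575, p(25)=1958, p(26)=2436, p(27)=3010, p(28)=3718, p(29)=4565, p(30)=5604, p(31)=6842, p(32)=8349, p(33)=10143, p(34)=12310, p(35)=14883, p(36)=17977, p(37)=21637, p(38)=26015, p(39)=31185, p(40)=37338, p(41)=44583, p(42)=53174, p(43)=63261, p(44)=75175, p(45)=89134, p(46)=105558, p(47)=124754, p(48)=147273, p(49)=173525, p(50)=204226, p(51)=239943, p(52)=281589, p(53)=329931, p(54)=386155, p(55)=451276, p(56)=526823, p(57)=614154, p(58)=715220, p(59)=831820, p(60)=966467, p(61)=1121505, p(62)=1300156, p(63)=1505499, p(64)=1741630, p(65)=2012558, p(66)=2323520, p(67)=2679689, p(68)=3087735, p(69)=3554345, p(70)=4087968, p(71)=4697205, p(72)=5392783, p(73)=6185689, p(74)=7089500, p(75)=8118264, p(76)=9289091, p(77)=10619863, p(78)=12132164, p(79)=13848650, p(80)=15796476, p(81)=18004327, p(82)=20506255, p(83)=23338469, p(84)=26543660, p(85)=30167357, p(86)=34262962, p(87)=38887673, p(88)=44108109, p(89)=49995925, p(90)=56634173, p(91)=64112359, p(92)=72533807, p(93)=82010177, p(94)=92669720, p(95)=104651419, p(96)=118114304, p(97)=133230930, p(98)=150198136, p(99)=169229875, p(100)=190569292, p(101)=214481126, p(102)=241265379, p(103)=271248950, p(104)=304801365, p(105)=342325709, p(106)=384276336, p(107)=431149389, p(108)=483502844, p(109)=541946240, p(110)=607163746, p(111)=679903203, p(112)=761002156, p(113)=851376628, p(114)=952050665, p(115)=1064144451, p(116)=1188908248, p(117)=1327710076, p(118)=1482074143, p(119)=1653668665, p(120)=1844349560, p(121)=2056148051, p(122)=2291320912, p(123)=2552338241, p(124)=2841940500, p(125)=3163127352, p(126)=3519222692, p(127)=3913864295, p(128)=4351078600, p(129)=4835271870, p(130)=5371315400, p(131)=5964539504, p(132)=6620830889, p(133)=7346629512, p(134)=8149040695, p(135)=9035836076, p(136)=10015581680, p(137)=11097645016, p(138)=12292341831, p(139)=13610949895, p(140)=15065878135, p(141)=16670689208, p(142)=18440293320, p(143)=20390982757, p(144)=22540654445, p(145)=24908858009, p(146)=27517052599, p(147)=30388671978, p(148)=33549419497, p(149)=37027355200, p(150)=40853235313, p(151)=45060624582, p(152)=49686288421, p(153)=54770336324, p(154)=60356673280, p(155)=66493182097, p(156)=73232243759, p(157)=80630964769, p(158)=88751778802, p(159)=97662728555, p(160)=107438159466, p(161)=118159068427, p(162)=129913904637, p(163)=142798995930, p(164)=156919475295, p(165)=172389800255, p(166)=189334822579, p(167)=207890420102, p(168)=228204732751, p(169)=250438925115, p(170)=274768617130, p(171)=301384802048, p(172)=330495499613, p(173)=362326859895, p(174)=397125074750, p(175)=435157697830, p(176)=476715857290, p(177)=522115831195, p(178)=571701605655, p(179)=625846753120, p(180)=684957390936, p(181)=749474411781.
Final step: p(182) = p(181) + p(180) - p(177) - p(175) + p(170) + p(167) - p(160) - p(156) + p(147) + p(142) - p(131) - p(125) + p(112) + p(105) - p(90) - p(82) + p(65) + p(56) - p(37) - p(27) + p(6)
= 749474411781 + 684957390936 - 522115831195 - 435157697830 + 274768617130 + 207890420102 - 107438159466 - 73232243759 + 30388671978 + 18440293320 - 5964539504 - 3163127352 + 761002156 + 342325709 - 56634173 - 20506255 + 2012558 + 526823 - 21637 - 3010 + 11
= 819876908323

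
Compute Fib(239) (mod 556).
173

Matrix identity: Q^n = [[F_(n+1), F_n], [F_n, F_(n-1)]] with Q = [[1,1],[1,0]].
n = 239 = 11101111₂. Square-and-multiply, entries mod 556:
Q^1 = [[1,1],[1,0]]
Q^3 = (Q^1)²·Q = [[3,2],[2,1]]
Q^7 = (Q^3)²·Q = [[21,13],[13,8]]
Q^14 = (Q^7)² = [[54,377],[377,233]]
Q^29 = (Q^14)²·Q = [[264,485],[485,335]]
Q^59 = (Q^29)²·Q = [[516,233],[233,283]]
Q^119 = (Q^59)²·Q = [[196,289],[289,463]]
Q^239 = (Q^119)²·Q = [[472,173],[173,299]]
F_239 mod 556 = Q^239[0][1] = 173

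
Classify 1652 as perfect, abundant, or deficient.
abundant

Proper divisors of 1652: sum = 1 + 2 + 4 + 7 + 14 + 28 + 59 + 118 + 236 + 413 + 826 = 1708
Since 1708 > 1652, 1652 is abundant.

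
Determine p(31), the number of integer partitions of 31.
6842

p(n) counts ways to write n as a sum of positive integers (order ignored).
Euler's pentagonal recurrence: p(k) = p(k-1) + p(k-2) - p(k-5) - p(k-7) + p(k-12) + p(k-15) - ... (offsets j(3j∓1)/2, signs ++--, p(0)=1, p(<0)=0).
DP table for k = 0..30: p(0)=1, p(1)=1, p(2)=2, p(3)=3, p(4)=5, p(5)=7, p(6)=11, p(7)=15, p(8)=22, p(9)=30, p(10)=42, p(11)=56, p(12)=77, p(13)=101, p(14)=135, p(15)=176, p(16)=231, p(17)=297, p(18)=385, p(19)=490, p(20)=627, p(21)=792, p(22)=1002, p(23)=1255, p(24)=1575, p(25)=1958, p(26)=2436, p(27)=3010, p(28)=3718, p(29)=4565, p(30)=5604.
Final step: p(31) = p(30) + p(29) - p(26) - p(24) + p(19) + p(16) - p(9) - p(5)
= 5604 + 4565 - 2436 - 1575 + 490 + 231 - 30 - 7
= 6842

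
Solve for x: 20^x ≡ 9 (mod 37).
28

Baby-step giant-step with step n = ⌈√37⌉ = 7.
Baby steps 20^j mod 37 (j:value) for j=0..6: 0:1, 1:20, 2:30, 3:8, 4:12, 5:18, 6:27.
Giant-step multiplier: 20^(-7) ≡ 20^(36-7) = 20^29 ≡ 32 (mod 37).
Giant steps γ_i = 9·32^i mod 37: γ_0=9, γ_1=29, γ_2=3, γ_3=22, γ_4=1 (in table at j=0).
x = i·n + j = 4·7 + 0 = 28.
Check: 20^28 ≡ 9 (mod 37).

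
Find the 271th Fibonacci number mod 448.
253

Matrix identity: Q^n = [[F_(n+1), F_n], [F_n, F_(n-1)]] with Q = [[1,1],[1,0]].
n = 271 = 100001111₂. Square-and-multiply, entries mod 448:
Q^1 = [[1,1],[1,0]]
Q^2 = (Q^1)² = [[2,1],[1,1]]
Q^4 = (Q^2)² = [[5,3],[3,2]]
Q^8 = (Q^4)² = [[34,21],[21,13]]
Q^16 = (Q^8)² = [[253,91],[91,162]]
Q^33 = (Q^16)²·Q = [[295,162],[162,133]]
Q^67 = (Q^33)²·Q = [[269,373],[373,344]]
Q^135 = (Q^67)²·Q = [[203,34],[34,169]]
Q^271 = (Q^135)²·Q = [[357,253],[253,104]]
F_271 mod 448 = Q^271[0][1] = 253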